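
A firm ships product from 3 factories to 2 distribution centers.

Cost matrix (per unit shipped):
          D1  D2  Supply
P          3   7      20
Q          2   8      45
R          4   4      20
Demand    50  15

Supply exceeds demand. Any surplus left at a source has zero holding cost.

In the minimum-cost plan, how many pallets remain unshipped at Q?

0

Minimum-cost shipments:
  P->D1: 5 × 3 = 15
  Q->D1: 45 × 2 = 90
  R->D2: 15 × 4 = 60
Total cost = 165.
Q ships 45 of its 45, leaving 0.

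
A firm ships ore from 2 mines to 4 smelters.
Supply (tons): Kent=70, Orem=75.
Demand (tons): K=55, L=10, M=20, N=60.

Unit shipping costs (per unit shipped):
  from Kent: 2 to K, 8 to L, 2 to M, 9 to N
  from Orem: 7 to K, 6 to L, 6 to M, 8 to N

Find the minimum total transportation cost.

710

An optimal shipping plan:
  Kent→K: 55 tons
  Kent→M: 15 tons
  Orem→L: 10 tons
  Orem→M: 5 tons
  Orem→N: 60 tons
Total cost = 710.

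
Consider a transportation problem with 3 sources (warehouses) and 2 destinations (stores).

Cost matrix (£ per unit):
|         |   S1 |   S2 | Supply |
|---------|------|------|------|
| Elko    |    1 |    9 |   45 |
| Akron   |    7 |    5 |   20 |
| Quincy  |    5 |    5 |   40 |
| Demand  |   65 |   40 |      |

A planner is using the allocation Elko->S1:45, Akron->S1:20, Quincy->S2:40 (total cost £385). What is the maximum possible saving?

Current plan cost = 45·1 + 20·7 + 40·5 = £385.
Optimal plan:
  Elko to S1: 45 × £1 = £45
  Akron to S2: 20 × £5 = £100
  Quincy to S1: 20 × £5 = £100
  Quincy to S2: 20 × £5 = £100
Optimal cost = £345.
Saving = 385 − 345 = £40.

40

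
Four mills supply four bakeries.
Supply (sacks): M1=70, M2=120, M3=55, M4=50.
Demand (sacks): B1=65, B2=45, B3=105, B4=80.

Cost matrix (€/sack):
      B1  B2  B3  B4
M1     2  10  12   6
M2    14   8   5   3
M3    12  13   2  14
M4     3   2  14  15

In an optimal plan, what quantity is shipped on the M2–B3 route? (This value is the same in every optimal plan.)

Solving gives:
  M1→B1: 60 sacks
  M1→B4: 10 sacks
  M2→B3: 50 sacks
  M2→B4: 70 sacks
  M3→B3: 55 sacks
  M4→B1: 5 sacks
  M4→B2: 45 sacks
Total cost = €855.
So M2→B3 carries 50 sacks.

50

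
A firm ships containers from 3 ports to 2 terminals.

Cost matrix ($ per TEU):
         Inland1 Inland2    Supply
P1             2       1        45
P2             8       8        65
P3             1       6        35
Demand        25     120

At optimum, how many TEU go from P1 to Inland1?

Optimal shipments:
  P1–Inland2: 45 TEU
  P2–Inland2: 65 TEU
  P3–Inland1: 25 TEU
  P3–Inland2: 10 TEU
Total cost = $650.
The route P1→Inland1 is not used.

0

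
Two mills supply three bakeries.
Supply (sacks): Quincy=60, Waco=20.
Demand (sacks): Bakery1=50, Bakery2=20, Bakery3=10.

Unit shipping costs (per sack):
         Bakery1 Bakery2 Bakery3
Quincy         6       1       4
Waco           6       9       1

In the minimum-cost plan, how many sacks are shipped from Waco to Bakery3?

The minimum-cost plan:
  Quincy to Bakery1: 40 × 6 = 240
  Quincy to Bakery2: 20 × 1 = 20
  Waco to Bakery1: 10 × 6 = 60
  Waco to Bakery3: 10 × 1 = 10
Total cost = 330.
So Waco→Bakery3 carries 10 sacks.

10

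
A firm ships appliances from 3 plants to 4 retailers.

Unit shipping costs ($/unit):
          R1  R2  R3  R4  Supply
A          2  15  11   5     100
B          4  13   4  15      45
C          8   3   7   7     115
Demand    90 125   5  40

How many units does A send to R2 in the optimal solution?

Optimal shipments:
  A→R1: 60 × $2 = $120
  A→R4: 40 × $5 = $200
  B→R1: 30 × $4 = $120
  B→R2: 10 × $13 = $130
  B→R3: 5 × $4 = $20
  C→R2: 115 × $3 = $345
Total cost = $935.
The route A→R2 is not used.

0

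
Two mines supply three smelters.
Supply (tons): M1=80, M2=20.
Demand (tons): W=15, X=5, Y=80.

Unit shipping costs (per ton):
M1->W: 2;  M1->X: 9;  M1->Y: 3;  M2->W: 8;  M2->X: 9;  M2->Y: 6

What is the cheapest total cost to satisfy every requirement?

360

One minimum-cost allocation:
  M1→W: 15 × 2 = 30
  M1→Y: 65 × 3 = 195
  M2→X: 5 × 9 = 45
  M2→Y: 15 × 6 = 90
Total = 30 + 195 + 45 + 90 = 360.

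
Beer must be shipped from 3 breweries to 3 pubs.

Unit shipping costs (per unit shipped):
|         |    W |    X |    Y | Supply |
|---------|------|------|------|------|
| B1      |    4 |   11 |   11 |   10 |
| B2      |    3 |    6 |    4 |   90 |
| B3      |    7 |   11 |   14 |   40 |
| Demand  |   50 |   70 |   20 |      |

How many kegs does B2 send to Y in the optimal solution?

Solving gives:
  B1→W: 10 kegs
  B2→X: 70 kegs
  B2→Y: 20 kegs
  B3→W: 40 kegs
Total cost = 820.
So B2→Y carries 20 kegs.

20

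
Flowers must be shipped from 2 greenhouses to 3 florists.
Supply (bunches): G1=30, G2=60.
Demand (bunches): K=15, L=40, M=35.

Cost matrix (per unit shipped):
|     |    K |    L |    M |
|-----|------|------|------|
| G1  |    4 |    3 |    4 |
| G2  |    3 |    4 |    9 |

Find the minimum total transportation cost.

Optimal allocation:
  G1→M: 30 × 4 = 120
  G2→K: 15 × 3 = 45
  G2→L: 40 × 4 = 160
  G2→M: 5 × 9 = 45
Total = 120 + 45 + 160 + 45 = 370.

370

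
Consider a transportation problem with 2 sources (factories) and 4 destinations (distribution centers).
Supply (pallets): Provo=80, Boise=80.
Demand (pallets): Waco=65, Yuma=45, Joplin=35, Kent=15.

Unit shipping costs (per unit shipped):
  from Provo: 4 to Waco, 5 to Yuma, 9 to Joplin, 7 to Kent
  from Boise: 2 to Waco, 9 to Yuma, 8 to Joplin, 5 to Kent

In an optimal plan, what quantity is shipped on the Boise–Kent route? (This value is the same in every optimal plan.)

15

Solving gives:
  Provo–Yuma: 45 pallets
  Provo–Joplin: 35 pallets
  Boise–Waco: 65 pallets
  Boise–Kent: 15 pallets
Total cost = 745.
So Boise→Kent carries 15 pallets.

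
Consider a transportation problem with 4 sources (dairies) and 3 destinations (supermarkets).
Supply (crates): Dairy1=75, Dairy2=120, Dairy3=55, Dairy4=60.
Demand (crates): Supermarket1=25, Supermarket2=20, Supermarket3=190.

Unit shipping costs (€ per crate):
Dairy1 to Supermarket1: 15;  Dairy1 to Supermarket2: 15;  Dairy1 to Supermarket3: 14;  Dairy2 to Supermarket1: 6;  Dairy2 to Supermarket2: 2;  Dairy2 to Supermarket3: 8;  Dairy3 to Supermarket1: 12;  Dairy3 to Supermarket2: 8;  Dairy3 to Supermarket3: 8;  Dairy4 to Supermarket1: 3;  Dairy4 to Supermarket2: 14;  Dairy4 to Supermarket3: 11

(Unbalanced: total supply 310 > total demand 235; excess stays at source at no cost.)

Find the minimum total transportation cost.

1740

A cheapest plan:
  Dairy2–Supermarket2: 20 × €2 = €40
  Dairy2–Supermarket3: 100 × €8 = €800
  Dairy3–Supermarket3: 55 × €8 = €440
  Dairy4–Supermarket1: 25 × €3 = €75
  Dairy4–Supermarket3: 35 × €11 = €385
Total = 40 + 800 + 440 + 75 + 385 = €1740.
(Supply check: Dairy1 ships 0; Dairy2 ships 120; Dairy3 ships 55; Dairy4 ships 60.)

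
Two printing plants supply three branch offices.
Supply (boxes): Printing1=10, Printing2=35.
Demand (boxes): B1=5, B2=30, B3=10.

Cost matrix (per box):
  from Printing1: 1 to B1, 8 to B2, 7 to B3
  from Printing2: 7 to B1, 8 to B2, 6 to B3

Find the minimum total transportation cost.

One minimum-cost allocation:
  Printing1→B1: 5 × 1 = 5
  Printing1→B2: 5 × 8 = 40
  Printing2→B2: 25 × 8 = 200
  Printing2→B3: 10 × 6 = 60
Total = 5 + 40 + 200 + 60 = 305.
(Supply check: Printing1 ships 10; Printing2 ships 35.)

305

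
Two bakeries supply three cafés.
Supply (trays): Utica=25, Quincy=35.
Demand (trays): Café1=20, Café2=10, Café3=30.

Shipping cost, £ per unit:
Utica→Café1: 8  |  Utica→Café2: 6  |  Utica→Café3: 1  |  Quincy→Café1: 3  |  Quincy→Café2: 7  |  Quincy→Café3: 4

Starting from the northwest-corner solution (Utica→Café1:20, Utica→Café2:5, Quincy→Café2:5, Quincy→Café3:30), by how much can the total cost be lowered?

Current plan cost = 20·8 + 5·6 + 5·7 + 30·4 = £345.
Optimal plan:
  Utica–Café3: 25 × £1 = £25
  Quincy–Café1: 20 × £3 = £60
  Quincy–Café2: 10 × £7 = £70
  Quincy–Café3: 5 × £4 = £20
Optimal cost = £175.
Saving = 345 − 175 = £170.

170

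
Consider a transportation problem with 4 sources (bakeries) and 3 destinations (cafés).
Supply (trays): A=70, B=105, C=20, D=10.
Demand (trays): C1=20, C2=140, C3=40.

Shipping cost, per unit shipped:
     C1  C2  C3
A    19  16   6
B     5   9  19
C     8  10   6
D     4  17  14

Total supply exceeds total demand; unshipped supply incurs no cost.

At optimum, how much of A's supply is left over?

An optimal plan:
  A→C2: 25 × 16 = 400
  A→C3: 40 × 6 = 240
  B→C1: 10 × 5 = 50
  B→C2: 95 × 9 = 855
  C→C2: 20 × 10 = 200
  D→C1: 10 × 4 = 40
Total cost = 1785.
A ships 65 of its 70, leaving 5.

5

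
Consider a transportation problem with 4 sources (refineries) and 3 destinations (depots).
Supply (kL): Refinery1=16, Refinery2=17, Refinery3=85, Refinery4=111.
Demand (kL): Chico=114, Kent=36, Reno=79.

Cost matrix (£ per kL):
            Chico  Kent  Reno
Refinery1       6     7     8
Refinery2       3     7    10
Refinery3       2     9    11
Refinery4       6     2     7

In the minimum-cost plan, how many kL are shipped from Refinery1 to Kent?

Solving gives:
  Refinery1–Chico: 12 × £6 = £72
  Refinery1–Reno: 4 × £8 = £32
  Refinery2–Chico: 17 × £3 = £51
  Refinery3–Chico: 85 × £2 = £170
  Refinery4–Kent: 36 × £2 = £72
  Refinery4–Reno: 75 × £7 = £525
Total cost = £922.
The route Refinery1→Kent is not used.

0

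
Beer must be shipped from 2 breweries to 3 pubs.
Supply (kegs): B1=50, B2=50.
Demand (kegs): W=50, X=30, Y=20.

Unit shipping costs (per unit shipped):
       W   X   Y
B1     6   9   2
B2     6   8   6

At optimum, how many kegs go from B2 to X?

Optimal shipments:
  B1–W: 30 kegs
  B1–Y: 20 kegs
  B2–W: 20 kegs
  B2–X: 30 kegs
Total cost = 580.
So B2→X carries 30 kegs.

30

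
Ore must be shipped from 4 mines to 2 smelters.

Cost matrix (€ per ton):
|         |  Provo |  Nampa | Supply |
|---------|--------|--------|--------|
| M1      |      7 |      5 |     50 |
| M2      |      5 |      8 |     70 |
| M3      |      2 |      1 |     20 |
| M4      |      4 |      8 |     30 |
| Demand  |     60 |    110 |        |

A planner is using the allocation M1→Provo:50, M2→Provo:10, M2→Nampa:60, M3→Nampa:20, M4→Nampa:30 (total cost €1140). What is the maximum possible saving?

280

Current plan cost = 50·7 + 10·5 + 60·8 + 20·1 + 30·8 = €1140.
Optimal plan:
  M1–Nampa: 50 × €5 = €250
  M2–Provo: 30 × €5 = €150
  M2–Nampa: 40 × €8 = €320
  M3–Nampa: 20 × €1 = €20
  M4–Provo: 30 × €4 = €120
Optimal cost = €860.
Saving = 1140 − 860 = €280.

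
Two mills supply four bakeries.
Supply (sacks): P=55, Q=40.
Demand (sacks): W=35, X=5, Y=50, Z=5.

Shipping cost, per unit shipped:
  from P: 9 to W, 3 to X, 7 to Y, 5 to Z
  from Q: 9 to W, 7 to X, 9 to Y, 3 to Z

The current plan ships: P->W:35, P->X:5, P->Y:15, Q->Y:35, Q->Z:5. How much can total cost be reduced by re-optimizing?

70

Current plan cost = 35·9 + 5·3 + 15·7 + 35·9 + 5·3 = 765.
Optimal plan:
  P to X: 5 × 3 = 15
  P to Y: 50 × 7 = 350
  Q to W: 35 × 9 = 315
  Q to Z: 5 × 3 = 15
Optimal cost = 695.
Saving = 765 − 695 = 70.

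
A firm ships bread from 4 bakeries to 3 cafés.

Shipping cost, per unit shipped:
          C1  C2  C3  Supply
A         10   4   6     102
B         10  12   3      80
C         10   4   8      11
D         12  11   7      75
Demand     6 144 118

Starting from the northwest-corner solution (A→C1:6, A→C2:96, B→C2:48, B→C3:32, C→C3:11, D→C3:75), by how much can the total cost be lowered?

Current plan cost = 6·10 + 96·4 + 48·12 + 32·3 + 11·8 + 75·7 = 1729.
Optimal plan:
  A->C2: 102 × 4 = 408
  B->C3: 80 × 3 = 240
  C->C2: 11 × 4 = 44
  D->C1: 6 × 12 = 72
  D->C2: 31 × 11 = 341
  D->C3: 38 × 7 = 266
Optimal cost = 1371.
Saving = 1729 − 1371 = 358.

358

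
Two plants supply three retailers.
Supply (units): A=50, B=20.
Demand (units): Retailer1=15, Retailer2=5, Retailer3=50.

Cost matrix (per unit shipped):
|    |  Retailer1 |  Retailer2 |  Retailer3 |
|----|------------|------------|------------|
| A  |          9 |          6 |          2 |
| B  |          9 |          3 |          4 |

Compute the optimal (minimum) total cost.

An optimal shipping plan:
  A→Retailer3: 50 × 2 = 100
  B→Retailer1: 15 × 9 = 135
  B→Retailer2: 5 × 3 = 15
Total = 100 + 135 + 15 = 250.
(Supply check: A ships 50; B ships 20.)

250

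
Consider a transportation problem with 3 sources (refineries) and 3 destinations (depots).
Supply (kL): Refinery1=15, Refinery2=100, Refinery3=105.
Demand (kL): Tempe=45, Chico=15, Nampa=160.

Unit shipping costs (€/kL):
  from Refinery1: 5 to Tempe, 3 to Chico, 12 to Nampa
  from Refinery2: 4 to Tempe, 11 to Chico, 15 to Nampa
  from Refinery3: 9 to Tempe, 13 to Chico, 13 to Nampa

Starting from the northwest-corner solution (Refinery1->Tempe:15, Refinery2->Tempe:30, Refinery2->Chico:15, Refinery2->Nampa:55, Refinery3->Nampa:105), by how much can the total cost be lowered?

135

Current plan cost = 15·5 + 30·4 + 15·11 + 55·15 + 105·13 = €2550.
Optimal plan:
  Refinery1→Chico: 15 × €3 = €45
  Refinery2→Tempe: 45 × €4 = €180
  Refinery2→Nampa: 55 × €15 = €825
  Refinery3→Nampa: 105 × €13 = €1365
Optimal cost = €2415.
Saving = 2550 − 2415 = €135.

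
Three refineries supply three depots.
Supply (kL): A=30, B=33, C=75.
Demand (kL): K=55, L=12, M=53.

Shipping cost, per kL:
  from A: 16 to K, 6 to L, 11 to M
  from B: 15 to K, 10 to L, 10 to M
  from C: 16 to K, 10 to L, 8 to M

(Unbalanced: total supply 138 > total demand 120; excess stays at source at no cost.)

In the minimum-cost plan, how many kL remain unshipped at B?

0

Minimum-cost shipments:
  A to L: 12 × 6 = 72
  B to K: 33 × 15 = 495
  C to K: 22 × 16 = 352
  C to M: 53 × 8 = 424
Total cost = 1343.
B ships 33 of its 33, leaving 0.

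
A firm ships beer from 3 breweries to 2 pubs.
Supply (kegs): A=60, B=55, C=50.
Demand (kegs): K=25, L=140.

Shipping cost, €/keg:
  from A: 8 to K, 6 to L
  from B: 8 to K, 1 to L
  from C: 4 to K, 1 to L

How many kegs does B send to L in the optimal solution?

Optimal shipments:
  A->K: 25 × €8 = €200
  A->L: 35 × €6 = €210
  B->L: 55 × €1 = €55
  C->L: 50 × €1 = €50
Total cost = €515.
So B→L carries 55 kegs.

55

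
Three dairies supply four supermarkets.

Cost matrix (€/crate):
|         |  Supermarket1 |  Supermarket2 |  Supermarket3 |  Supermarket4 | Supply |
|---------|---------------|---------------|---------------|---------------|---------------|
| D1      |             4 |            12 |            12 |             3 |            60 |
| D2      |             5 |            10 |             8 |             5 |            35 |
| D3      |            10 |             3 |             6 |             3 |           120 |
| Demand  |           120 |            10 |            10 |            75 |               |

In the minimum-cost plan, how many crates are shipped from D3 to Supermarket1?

Optimal shipments:
  D1→Supermarket1: 60 × €4 = €240
  D2→Supermarket1: 35 × €5 = €175
  D3→Supermarket1: 25 × €10 = €250
  D3→Supermarket2: 10 × €3 = €30
  D3→Supermarket3: 10 × €6 = €60
  D3→Supermarket4: 75 × €3 = €225
Total cost = €980.
So D3→Supermarket1 carries 25 crates.

25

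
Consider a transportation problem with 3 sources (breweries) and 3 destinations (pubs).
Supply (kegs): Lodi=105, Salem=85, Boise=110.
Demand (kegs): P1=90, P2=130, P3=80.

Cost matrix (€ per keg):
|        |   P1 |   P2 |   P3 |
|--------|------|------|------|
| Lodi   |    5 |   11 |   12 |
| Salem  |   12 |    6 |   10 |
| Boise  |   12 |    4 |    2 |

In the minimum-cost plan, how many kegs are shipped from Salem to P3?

Optimal shipments:
  Lodi->P1: 90 × €5 = €450
  Lodi->P2: 15 × €11 = €165
  Salem->P2: 85 × €6 = €510
  Boise->P2: 30 × €4 = €120
  Boise->P3: 80 × €2 = €160
Total cost = €1405.
The route Salem→P3 is not used.

0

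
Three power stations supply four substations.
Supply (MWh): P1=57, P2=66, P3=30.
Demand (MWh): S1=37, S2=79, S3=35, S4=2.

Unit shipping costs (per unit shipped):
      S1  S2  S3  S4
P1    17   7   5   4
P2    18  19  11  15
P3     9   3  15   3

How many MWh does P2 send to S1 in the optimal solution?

37

Solving gives:
  P1→S2: 49 × 7 = 343
  P1→S3: 6 × 5 = 30
  P1→S4: 2 × 4 = 8
  P2→S1: 37 × 18 = 666
  P2→S3: 29 × 11 = 319
  P3→S2: 30 × 3 = 90
Total cost = 1456.
So P2→S1 carries 37 MWh.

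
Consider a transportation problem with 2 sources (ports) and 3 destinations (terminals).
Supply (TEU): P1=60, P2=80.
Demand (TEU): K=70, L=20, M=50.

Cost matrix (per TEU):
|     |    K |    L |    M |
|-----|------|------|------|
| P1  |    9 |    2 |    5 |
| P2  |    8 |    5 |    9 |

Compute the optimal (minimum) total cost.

880

A cheapest plan:
  P1–L: 10 TEU
  P1–M: 50 TEU
  P2–K: 70 TEU
  P2–L: 10 TEU
Total cost = 880.
(Supply check: P1 ships 60; P2 ships 80.)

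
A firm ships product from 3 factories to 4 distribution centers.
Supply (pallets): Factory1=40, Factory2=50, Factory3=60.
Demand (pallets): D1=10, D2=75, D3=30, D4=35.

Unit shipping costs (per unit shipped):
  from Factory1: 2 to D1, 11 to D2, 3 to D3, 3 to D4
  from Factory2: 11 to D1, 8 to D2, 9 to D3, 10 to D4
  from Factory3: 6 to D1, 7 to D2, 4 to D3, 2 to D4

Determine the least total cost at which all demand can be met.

755

One minimum-cost allocation:
  Factory1–D1: 10 × 2 = 20
  Factory1–D3: 30 × 3 = 90
  Factory2–D2: 50 × 8 = 400
  Factory3–D2: 25 × 7 = 175
  Factory3–D4: 35 × 2 = 70
Total = 20 + 90 + 400 + 175 + 70 = 755.
(Supply check: Factory1 ships 40; Factory2 ships 50; Factory3 ships 60.)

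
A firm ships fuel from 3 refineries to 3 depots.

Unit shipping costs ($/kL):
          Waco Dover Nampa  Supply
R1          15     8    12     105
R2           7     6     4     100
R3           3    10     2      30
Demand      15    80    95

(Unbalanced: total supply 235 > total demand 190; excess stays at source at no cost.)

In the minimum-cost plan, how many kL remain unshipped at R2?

An optimal plan:
  R1–Dover: 60 × $8 = $480
  R2–Dover: 20 × $6 = $120
  R2–Nampa: 80 × $4 = $320
  R3–Waco: 15 × $3 = $45
  R3–Nampa: 15 × $2 = $30
Total cost = $995.
R2 ships 100 of its 100, leaving 0.

0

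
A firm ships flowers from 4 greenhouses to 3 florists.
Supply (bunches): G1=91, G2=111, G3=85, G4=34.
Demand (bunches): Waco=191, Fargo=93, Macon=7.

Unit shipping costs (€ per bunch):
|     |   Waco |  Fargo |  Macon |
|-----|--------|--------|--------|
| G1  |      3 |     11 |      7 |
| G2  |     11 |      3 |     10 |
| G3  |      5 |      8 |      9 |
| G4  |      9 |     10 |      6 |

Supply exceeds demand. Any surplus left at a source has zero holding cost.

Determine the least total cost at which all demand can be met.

1154

Optimal allocation:
  G1→Waco: 91 × €3 = €273
  G2→Fargo: 93 × €3 = €279
  G3→Waco: 85 × €5 = €425
  G4→Waco: 15 × €9 = €135
  G4→Macon: 7 × €6 = €42
Total = 273 + 279 + 425 + 135 + 42 = €1154.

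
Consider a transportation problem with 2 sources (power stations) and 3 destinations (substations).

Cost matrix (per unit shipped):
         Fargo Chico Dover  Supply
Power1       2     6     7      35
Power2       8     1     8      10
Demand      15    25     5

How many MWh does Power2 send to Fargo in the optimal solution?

Solving gives:
  Power1–Fargo: 15 MWh
  Power1–Chico: 15 MWh
  Power1–Dover: 5 MWh
  Power2–Chico: 10 MWh
Total cost = 165.
The route Power2→Fargo is not used.

0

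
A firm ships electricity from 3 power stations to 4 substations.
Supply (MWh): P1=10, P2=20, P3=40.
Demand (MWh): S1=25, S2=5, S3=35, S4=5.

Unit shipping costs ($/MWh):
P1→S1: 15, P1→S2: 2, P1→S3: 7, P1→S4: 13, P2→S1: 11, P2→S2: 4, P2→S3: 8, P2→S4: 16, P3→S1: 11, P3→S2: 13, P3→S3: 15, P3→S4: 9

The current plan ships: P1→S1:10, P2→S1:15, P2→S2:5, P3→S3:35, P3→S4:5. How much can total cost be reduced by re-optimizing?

230

Current plan cost = 10·15 + 15·11 + 5·4 + 35·15 + 5·9 = $905.
Optimal plan:
  P1->S2: 5 MWh
  P1->S3: 5 MWh
  P2->S3: 20 MWh
  P3->S1: 25 MWh
  P3->S3: 10 MWh
  P3->S4: 5 MWh
Optimal cost = $675.
Saving = 905 − 675 = $230.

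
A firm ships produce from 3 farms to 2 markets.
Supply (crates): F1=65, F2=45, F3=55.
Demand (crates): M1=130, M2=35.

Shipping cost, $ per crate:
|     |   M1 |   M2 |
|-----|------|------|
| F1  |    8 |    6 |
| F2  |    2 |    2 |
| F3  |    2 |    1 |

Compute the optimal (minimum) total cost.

Optimal allocation:
  F1→M1: 30 × $8 = $240
  F1→M2: 35 × $6 = $210
  F2→M1: 45 × $2 = $90
  F3→M1: 55 × $2 = $110
Total = 240 + 210 + 90 + 110 = $650.
(Supply check: F1 ships 65; F2 ships 45; F3 ships 55.)

650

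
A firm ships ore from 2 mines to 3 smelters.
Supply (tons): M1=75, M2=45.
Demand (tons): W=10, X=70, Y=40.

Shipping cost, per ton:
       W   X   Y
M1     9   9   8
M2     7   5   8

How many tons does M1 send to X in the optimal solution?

Solving gives:
  M1->W: 10 tons
  M1->X: 25 tons
  M1->Y: 40 tons
  M2->X: 45 tons
Total cost = 860.
So M1→X carries 25 tons.

25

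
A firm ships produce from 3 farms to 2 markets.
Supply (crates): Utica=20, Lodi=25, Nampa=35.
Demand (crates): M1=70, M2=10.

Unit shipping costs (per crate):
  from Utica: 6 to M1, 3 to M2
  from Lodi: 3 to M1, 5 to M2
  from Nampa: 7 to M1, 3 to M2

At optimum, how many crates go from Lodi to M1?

25

The minimum-cost plan:
  Utica→M1: 20 × 6 = 120
  Lodi→M1: 25 × 3 = 75
  Nampa→M1: 25 × 7 = 175
  Nampa→M2: 10 × 3 = 30
Total cost = 400.
So Lodi→M1 carries 25 crates.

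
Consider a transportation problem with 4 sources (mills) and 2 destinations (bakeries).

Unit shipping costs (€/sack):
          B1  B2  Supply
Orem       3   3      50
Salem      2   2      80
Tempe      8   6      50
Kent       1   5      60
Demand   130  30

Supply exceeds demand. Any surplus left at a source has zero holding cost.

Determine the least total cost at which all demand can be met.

280

An optimal shipping plan:
  Orem->B2: 20 × €3 = €60
  Salem->B1: 70 × €2 = €140
  Salem->B2: 10 × €2 = €20
  Kent->B1: 60 × €1 = €60
Total = 60 + 140 + 20 + 60 = €280.
(Supply check: Orem ships 20; Salem ships 80; Tempe ships 0; Kent ships 60.)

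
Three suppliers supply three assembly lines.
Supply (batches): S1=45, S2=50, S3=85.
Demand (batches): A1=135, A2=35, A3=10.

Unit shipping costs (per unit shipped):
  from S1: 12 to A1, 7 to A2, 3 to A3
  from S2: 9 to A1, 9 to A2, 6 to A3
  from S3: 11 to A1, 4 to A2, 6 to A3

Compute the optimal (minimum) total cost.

1590

One minimum-cost allocation:
  S1→A1: 35 batches
  S1→A3: 10 batches
  S2→A1: 50 batches
  S3→A1: 50 batches
  S3→A2: 35 batches
Total cost = 1590.
(Supply check: S1 ships 45; S2 ships 50; S3 ships 85.)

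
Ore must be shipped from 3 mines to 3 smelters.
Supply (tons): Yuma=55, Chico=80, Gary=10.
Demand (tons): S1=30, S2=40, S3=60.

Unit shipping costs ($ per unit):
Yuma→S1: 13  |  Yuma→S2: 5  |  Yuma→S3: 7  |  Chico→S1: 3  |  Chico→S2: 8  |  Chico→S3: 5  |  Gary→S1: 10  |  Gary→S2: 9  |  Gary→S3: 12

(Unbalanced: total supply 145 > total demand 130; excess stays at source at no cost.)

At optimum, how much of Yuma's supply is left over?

5

An optimal plan:
  Yuma→S2: 40 tons
  Yuma→S3: 10 tons
  Chico→S1: 30 tons
  Chico→S3: 50 tons
Total cost = $610.
Yuma ships 50 of its 55, leaving 5.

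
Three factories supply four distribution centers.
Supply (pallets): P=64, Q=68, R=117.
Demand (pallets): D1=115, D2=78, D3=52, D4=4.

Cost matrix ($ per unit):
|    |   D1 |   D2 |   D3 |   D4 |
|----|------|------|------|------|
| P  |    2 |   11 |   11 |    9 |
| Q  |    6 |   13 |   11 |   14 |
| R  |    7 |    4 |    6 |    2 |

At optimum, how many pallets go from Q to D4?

0

The minimum-cost plan:
  P–D1: 64 pallets
  Q–D1: 51 pallets
  Q–D3: 17 pallets
  R–D2: 78 pallets
  R–D3: 35 pallets
  R–D4: 4 pallets
Total cost = $1151.
The route Q→D4 is not used.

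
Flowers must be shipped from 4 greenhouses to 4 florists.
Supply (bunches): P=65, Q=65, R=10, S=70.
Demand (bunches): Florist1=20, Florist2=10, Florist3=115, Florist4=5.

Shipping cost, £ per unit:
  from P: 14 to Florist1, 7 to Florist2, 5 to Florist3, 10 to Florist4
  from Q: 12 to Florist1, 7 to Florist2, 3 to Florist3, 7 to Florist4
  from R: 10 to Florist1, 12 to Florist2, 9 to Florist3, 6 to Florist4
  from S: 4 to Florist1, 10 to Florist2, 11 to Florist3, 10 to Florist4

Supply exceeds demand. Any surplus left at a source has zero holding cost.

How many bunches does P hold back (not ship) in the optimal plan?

An optimal plan:
  P->Florist2: 10 × £7 = £70
  P->Florist3: 50 × £5 = £250
  Q->Florist3: 65 × £3 = £195
  R->Florist4: 5 × £6 = £30
  S->Florist1: 20 × £4 = £80
Total cost = £625.
P ships 60 of its 65, leaving 5.

5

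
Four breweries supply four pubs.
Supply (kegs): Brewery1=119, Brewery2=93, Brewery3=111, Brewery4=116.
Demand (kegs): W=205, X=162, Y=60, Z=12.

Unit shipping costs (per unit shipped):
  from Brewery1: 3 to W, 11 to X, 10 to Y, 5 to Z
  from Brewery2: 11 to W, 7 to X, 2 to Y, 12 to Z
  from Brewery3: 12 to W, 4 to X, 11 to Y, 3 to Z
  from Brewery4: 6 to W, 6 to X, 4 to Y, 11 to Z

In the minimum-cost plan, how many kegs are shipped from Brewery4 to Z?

0

Solving gives:
  Brewery1->W: 119 × 3 = 357
  Brewery2->X: 33 × 7 = 231
  Brewery2->Y: 60 × 2 = 120
  Brewery3->X: 99 × 4 = 396
  Brewery3->Z: 12 × 3 = 36
  Brewery4->W: 86 × 6 = 516
  Brewery4->X: 30 × 6 = 180
Total cost = 1836.
The route Brewery4→Z is not used.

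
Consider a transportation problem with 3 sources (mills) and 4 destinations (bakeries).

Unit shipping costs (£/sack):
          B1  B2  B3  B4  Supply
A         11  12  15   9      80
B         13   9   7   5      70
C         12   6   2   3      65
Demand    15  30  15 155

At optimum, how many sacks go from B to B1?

The minimum-cost plan:
  A->B1: 15 × £11 = £165
  A->B2: 30 × £12 = £360
  A->B4: 35 × £9 = £315
  B->B4: 70 × £5 = £350
  C->B3: 15 × £2 = £30
  C->B4: 50 × £3 = £150
Total cost = £1370.
The route B→B1 is not used.

0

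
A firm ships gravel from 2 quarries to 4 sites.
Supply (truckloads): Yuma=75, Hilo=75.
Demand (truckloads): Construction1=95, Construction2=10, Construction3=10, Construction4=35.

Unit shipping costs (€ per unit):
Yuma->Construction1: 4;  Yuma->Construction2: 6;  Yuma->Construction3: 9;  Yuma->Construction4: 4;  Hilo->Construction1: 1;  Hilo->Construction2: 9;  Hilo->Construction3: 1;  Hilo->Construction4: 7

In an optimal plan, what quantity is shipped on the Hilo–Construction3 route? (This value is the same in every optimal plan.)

The minimum-cost plan:
  Yuma→Construction1: 30 × €4 = €120
  Yuma→Construction2: 10 × €6 = €60
  Yuma→Construction4: 35 × €4 = €140
  Hilo→Construction1: 65 × €1 = €65
  Hilo→Construction3: 10 × €1 = €10
Total cost = €395.
So Hilo→Construction3 carries 10 truckloads.

10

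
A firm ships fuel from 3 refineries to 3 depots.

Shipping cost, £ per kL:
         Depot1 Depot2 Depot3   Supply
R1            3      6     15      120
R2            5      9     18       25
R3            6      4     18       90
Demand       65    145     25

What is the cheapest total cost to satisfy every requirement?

Optimal allocation:
  R1 to Depot1: 40 × £3 = £120
  R1 to Depot2: 55 × £6 = £330
  R1 to Depot3: 25 × £15 = £375
  R2 to Depot1: 25 × £5 = £125
  R3 to Depot2: 90 × £4 = £360
Total = 120 + 330 + 375 + 125 + 360 = £1310.
(Supply check: R1 ships 120; R2 ships 25; R3 ships 90.)

1310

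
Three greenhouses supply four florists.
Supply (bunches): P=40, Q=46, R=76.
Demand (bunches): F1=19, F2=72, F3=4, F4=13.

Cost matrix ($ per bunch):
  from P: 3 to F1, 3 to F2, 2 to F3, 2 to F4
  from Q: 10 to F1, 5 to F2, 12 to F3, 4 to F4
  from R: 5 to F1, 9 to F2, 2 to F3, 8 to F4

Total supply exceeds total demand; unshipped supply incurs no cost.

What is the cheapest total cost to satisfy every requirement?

435

An optimal shipping plan:
  P–F1: 1 × $3 = $3
  P–F2: 26 × $3 = $78
  P–F4: 13 × $2 = $26
  Q–F2: 46 × $5 = $230
  R–F1: 18 × $5 = $90
  R–F3: 4 × $2 = $8
Total = 3 + 78 + 26 + 230 + 90 + 8 = $435.
(Supply check: P ships 40; Q ships 46; R ships 22.)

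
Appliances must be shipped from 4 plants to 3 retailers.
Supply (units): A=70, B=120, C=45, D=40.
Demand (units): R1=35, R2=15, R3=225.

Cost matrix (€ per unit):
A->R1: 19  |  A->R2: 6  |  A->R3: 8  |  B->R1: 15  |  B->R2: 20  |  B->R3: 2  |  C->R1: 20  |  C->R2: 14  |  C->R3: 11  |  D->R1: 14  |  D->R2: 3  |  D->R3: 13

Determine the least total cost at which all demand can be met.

1780

An optimal shipping plan:
  A→R3: 70 units
  B→R3: 120 units
  C→R1: 10 units
  C→R3: 35 units
  D→R1: 25 units
  D→R2: 15 units
Total cost = €1780.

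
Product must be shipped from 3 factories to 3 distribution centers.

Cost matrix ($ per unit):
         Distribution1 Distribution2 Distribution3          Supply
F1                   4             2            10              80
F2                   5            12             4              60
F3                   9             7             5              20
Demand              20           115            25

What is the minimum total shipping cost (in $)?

A cheapest plan:
  F1 to Distribution2: 80 × $2 = $160
  F2 to Distribution1: 20 × $5 = $100
  F2 to Distribution2: 15 × $12 = $180
  F2 to Distribution3: 25 × $4 = $100
  F3 to Distribution2: 20 × $7 = $140
Total = 160 + 100 + 180 + 100 + 140 = $680.

680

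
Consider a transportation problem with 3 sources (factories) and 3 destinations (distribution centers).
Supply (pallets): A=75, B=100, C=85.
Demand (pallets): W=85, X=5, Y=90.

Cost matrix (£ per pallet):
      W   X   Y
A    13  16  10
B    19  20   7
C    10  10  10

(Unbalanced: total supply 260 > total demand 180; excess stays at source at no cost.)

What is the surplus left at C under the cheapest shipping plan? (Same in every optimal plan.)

Minimum-cost shipments:
  A->W: 5 × £13 = £65
  B->Y: 90 × £7 = £630
  C->W: 80 × £10 = £800
  C->X: 5 × £10 = £50
Total cost = £1545.
C ships 85 of its 85, leaving 0.

0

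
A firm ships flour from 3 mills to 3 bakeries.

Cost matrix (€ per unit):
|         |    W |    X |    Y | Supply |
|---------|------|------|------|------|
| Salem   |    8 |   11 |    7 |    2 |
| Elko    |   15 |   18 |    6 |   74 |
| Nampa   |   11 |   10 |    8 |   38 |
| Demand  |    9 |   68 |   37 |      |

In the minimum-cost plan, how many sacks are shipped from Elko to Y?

Solving gives:
  Salem->X: 2 × €11 = €22
  Elko->W: 9 × €15 = €135
  Elko->X: 28 × €18 = €504
  Elko->Y: 37 × €6 = €222
  Nampa->X: 38 × €10 = €380
Total cost = €1263.
So Elko→Y carries 37 sacks.

37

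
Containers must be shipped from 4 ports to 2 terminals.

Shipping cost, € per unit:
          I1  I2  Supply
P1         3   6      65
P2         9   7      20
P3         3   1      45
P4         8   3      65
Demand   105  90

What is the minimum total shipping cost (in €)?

655

Optimal allocation:
  P1–I1: 65 × €3 = €195
  P2–I1: 20 × €9 = €180
  P3–I1: 20 × €3 = €60
  P3–I2: 25 × €1 = €25
  P4–I2: 65 × €3 = €195
Total = 195 + 180 + 60 + 25 + 195 = €655.
(Supply check: P1 ships 65; P2 ships 20; P3 ships 45; P4 ships 65.)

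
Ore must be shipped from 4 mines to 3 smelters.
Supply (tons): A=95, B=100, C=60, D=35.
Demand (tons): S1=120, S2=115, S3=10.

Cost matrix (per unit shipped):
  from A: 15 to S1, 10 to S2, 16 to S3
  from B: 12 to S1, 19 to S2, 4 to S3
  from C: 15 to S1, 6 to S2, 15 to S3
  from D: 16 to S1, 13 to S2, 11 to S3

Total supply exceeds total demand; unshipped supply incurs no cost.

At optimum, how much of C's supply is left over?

Minimum-cost shipments:
  A to S1: 30 × 15 = 450
  A to S2: 55 × 10 = 550
  B to S1: 90 × 12 = 1080
  B to S3: 10 × 4 = 40
  C to S2: 60 × 6 = 360
Total cost = 2480.
C ships 60 of its 60, leaving 0.

0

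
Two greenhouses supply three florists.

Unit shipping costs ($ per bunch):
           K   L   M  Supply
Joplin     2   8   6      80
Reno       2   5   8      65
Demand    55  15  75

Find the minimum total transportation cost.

Optimal allocation:
  Joplin to K: 5 × $2 = $10
  Joplin to M: 75 × $6 = $450
  Reno to K: 50 × $2 = $100
  Reno to L: 15 × $5 = $75
Total = 10 + 450 + 100 + 75 = $635.

635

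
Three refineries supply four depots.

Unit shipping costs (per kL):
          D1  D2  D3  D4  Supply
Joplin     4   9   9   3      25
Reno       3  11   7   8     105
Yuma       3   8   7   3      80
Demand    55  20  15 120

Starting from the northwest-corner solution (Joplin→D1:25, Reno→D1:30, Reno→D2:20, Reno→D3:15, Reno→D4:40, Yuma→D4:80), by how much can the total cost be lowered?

Current plan cost = 25·4 + 30·3 + 20·11 + 15·7 + 40·8 + 80·3 = 1075.
Optimal plan:
  Joplin->D4: 25 × 3 = 75
  Reno->D1: 55 × 3 = 165
  Reno->D2: 20 × 11 = 220
  Reno->D3: 15 × 7 = 105
  Reno->D4: 15 × 8 = 120
  Yuma->D4: 80 × 3 = 240
Optimal cost = 925.
Saving = 1075 − 925 = 150.

150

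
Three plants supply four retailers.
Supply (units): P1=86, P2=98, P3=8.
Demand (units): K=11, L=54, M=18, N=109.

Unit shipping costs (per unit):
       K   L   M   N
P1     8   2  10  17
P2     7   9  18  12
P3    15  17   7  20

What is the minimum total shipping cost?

1715

A cheapest plan:
  P1–K: 11 × 8 = 88
  P1–L: 54 × 2 = 108
  P1–M: 10 × 10 = 100
  P1–N: 11 × 17 = 187
  P2–N: 98 × 12 = 1176
  P3–M: 8 × 7 = 56
Total = 88 + 108 + 100 + 187 + 1176 + 56 = 1715.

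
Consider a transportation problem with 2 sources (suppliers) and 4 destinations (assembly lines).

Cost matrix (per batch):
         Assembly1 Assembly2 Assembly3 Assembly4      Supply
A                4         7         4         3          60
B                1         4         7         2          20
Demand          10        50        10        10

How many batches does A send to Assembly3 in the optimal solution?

10

Optimal shipments:
  A→Assembly1: 10 × 4 = 40
  A→Assembly2: 30 × 7 = 210
  A→Assembly3: 10 × 4 = 40
  A→Assembly4: 10 × 3 = 30
  B→Assembly2: 20 × 4 = 80
Total cost = 400.
So A→Assembly3 carries 10 batches.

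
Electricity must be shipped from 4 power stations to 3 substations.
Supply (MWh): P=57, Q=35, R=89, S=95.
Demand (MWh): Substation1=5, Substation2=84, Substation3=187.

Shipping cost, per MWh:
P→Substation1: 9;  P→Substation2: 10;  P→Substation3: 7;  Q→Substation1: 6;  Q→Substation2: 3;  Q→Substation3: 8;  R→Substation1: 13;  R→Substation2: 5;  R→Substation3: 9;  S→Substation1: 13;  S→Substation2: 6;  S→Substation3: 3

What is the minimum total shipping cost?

1389

A cheapest plan:
  P–Substation3: 57 × 7 = 399
  Q–Substation1: 5 × 6 = 30
  Q–Substation2: 30 × 3 = 90
  R–Substation2: 54 × 5 = 270
  R–Substation3: 35 × 9 = 315
  S–Substation3: 95 × 3 = 285
Total = 399 + 30 + 90 + 270 + 315 + 285 = 1389.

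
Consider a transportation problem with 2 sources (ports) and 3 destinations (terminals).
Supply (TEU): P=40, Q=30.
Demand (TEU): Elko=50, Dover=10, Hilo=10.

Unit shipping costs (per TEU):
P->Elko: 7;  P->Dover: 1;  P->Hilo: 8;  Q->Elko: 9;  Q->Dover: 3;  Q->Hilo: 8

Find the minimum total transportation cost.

Optimal allocation:
  P–Elko: 30 TEU
  P–Dover: 10 TEU
  Q–Elko: 20 TEU
  Q–Hilo: 10 TEU
Total cost = 480.
(Supply check: P ships 40; Q ships 30.)

480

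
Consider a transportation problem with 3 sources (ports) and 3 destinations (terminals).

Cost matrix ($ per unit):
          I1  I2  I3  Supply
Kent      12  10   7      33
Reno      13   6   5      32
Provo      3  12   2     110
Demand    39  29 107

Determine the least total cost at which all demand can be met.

679

A cheapest plan:
  Kent to I3: 33 × $7 = $231
  Reno to I2: 29 × $6 = $174
  Reno to I3: 3 × $5 = $15
  Provo to I1: 39 × $3 = $117
  Provo to I3: 71 × $2 = $142
Total = 231 + 174 + 15 + 117 + 142 = $679.
(Supply check: Kent ships 33; Reno ships 32; Provo ships 110.)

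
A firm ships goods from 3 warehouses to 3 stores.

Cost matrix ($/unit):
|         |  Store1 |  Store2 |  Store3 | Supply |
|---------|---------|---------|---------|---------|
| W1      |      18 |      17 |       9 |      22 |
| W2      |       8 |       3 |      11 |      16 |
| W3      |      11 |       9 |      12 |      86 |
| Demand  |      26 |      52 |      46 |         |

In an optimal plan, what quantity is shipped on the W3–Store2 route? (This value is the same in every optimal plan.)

36

Solving gives:
  W1 to Store3: 22 × $9 = $198
  W2 to Store2: 16 × $3 = $48
  W3 to Store1: 26 × $11 = $286
  W3 to Store2: 36 × $9 = $324
  W3 to Store3: 24 × $12 = $288
Total cost = $1144.
So W3→Store2 carries 36 units.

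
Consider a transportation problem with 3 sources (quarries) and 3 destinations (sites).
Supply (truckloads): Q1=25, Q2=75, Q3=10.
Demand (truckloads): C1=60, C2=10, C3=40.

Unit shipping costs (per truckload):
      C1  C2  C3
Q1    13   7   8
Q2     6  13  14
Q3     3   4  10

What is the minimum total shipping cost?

One minimum-cost allocation:
  Q1 to C3: 25 × 8 = 200
  Q2 to C1: 60 × 6 = 360
  Q2 to C3: 15 × 14 = 210
  Q3 to C2: 10 × 4 = 40
Total = 200 + 360 + 210 + 40 = 810.

810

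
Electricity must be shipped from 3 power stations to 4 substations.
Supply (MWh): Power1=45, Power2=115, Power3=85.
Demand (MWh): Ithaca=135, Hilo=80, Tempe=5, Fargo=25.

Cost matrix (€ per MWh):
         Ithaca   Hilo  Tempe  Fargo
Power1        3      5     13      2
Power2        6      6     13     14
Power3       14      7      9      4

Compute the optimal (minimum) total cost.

1355

An optimal shipping plan:
  Power1–Ithaca: 45 × €3 = €135
  Power2–Ithaca: 90 × €6 = €540
  Power2–Hilo: 25 × €6 = €150
  Power3–Hilo: 55 × €7 = €385
  Power3–Tempe: 5 × €9 = €45
  Power3–Fargo: 25 × €4 = €100
Total = 135 + 540 + 150 + 385 + 45 + 100 = €1355.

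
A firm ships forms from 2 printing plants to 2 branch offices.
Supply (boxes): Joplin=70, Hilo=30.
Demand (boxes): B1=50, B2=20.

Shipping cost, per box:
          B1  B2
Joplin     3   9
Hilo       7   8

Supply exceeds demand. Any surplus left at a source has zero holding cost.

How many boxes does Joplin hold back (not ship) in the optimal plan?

20

Minimum-cost shipments:
  Joplin–B1: 50 boxes
  Hilo–B2: 20 boxes
Total cost = 310.
Joplin ships 50 of its 70, leaving 20.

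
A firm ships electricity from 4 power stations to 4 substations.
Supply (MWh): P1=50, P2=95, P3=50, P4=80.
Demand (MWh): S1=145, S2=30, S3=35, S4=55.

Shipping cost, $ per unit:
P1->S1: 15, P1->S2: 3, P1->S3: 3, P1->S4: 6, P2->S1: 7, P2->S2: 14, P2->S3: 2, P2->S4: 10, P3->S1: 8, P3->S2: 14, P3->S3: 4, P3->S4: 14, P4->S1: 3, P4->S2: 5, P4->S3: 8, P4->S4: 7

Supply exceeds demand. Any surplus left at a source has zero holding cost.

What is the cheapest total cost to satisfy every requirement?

1365

One minimum-cost allocation:
  P1->S2: 30 × $3 = $90
  P1->S4: 20 × $6 = $120
  P2->S1: 25 × $7 = $175
  P2->S3: 35 × $2 = $70
  P2->S4: 35 × $10 = $350
  P3->S1: 40 × $8 = $320
  P4->S1: 80 × $3 = $240
Total = 90 + 120 + 175 + 70 + 350 + 320 + 240 = $1365.
(Supply check: P1 ships 50; P2 ships 95; P3 ships 40; P4 ships 80.)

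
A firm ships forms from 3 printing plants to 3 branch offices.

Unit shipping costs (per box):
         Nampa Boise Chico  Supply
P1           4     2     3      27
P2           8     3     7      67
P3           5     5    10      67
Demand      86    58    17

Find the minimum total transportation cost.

An optimal shipping plan:
  P1→Nampa: 10 × 4 = 40
  P1→Chico: 17 × 3 = 51
  P2→Nampa: 9 × 8 = 72
  P2→Boise: 58 × 3 = 174
  P3→Nampa: 67 × 5 = 335
Total = 40 + 51 + 72 + 174 + 335 = 672.
(Supply check: P1 ships 27; P2 ships 67; P3 ships 67.)

672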